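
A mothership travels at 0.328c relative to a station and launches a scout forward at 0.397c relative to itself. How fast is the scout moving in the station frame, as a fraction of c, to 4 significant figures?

u ≈ 0.6415c

Compose boost 2: (0.397 + 0.328)/(1 + 0.397×0.328) = 0.7250/1.13022 = 0.6415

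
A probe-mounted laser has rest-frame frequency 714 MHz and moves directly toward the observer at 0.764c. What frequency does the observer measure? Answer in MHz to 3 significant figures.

Relativistic Doppler: f_obs = f_src √((1+β)/(1−β))
= 714 × √(1.7640/0.23600) = 714 × 2.7340 = 1950 MHz

f_obs ≈ 1950 MHz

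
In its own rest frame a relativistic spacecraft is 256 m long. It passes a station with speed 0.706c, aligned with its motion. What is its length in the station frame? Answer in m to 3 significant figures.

L ≈ 181 m

γ = 1/√(1 − 0.706²) = 1.4120
Length contraction: L = L₀/γ = 256/1.4120 = 181 m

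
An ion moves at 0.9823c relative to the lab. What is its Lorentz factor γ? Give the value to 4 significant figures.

γ = 1/√(1 − β²) = 1/√(1 − 0.9823²) = 1/√(0.0350867) = 5.339

γ ≈ 5.339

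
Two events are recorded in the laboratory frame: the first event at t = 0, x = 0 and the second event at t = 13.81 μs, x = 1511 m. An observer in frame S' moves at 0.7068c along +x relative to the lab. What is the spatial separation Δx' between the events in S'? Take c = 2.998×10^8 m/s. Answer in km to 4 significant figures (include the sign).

γ = 1/√(1 − 0.7068²) = 1.41360
Δx' = γ(Δx − vΔt) = 1.41360 × (1511 m − 0.7068×(2.998×10^8 m/s)×13.81×10^-6 s)
= 1.41360 × (-1415.32 m) = -2.001 km

Δx' ≈ -2.001 km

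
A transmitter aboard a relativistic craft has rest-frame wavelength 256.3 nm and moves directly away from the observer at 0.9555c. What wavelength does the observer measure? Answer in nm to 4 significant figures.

Relativistic Doppler: λ_obs = λ_src √((1+β)/(1−β))
= 256.3 × √(1.95550/0.0445000) = 256.3 × 6.62901 = 1699 nm

λ_obs ≈ 1699 nm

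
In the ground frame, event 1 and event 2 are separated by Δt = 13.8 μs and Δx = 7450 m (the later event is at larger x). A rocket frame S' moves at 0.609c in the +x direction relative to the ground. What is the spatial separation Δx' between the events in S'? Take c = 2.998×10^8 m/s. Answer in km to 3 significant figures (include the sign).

Δx' ≈ 6.22 km

γ = 1/√(1 − 0.609²) = 1.2608
Δx' = γ(Δx − vΔt) = 1.2608 × (7450 m − 0.609×(2.998×10^8 m/s)×13.8×10^-6 s)
= 1.2608 × (4930.4 m) = 6.22 km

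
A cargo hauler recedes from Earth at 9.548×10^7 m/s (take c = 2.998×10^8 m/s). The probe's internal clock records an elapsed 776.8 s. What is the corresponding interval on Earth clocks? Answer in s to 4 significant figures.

β = v/c = 9.548×10^7 / 2.998×10^8 = 0.318479
γ = 1/√(1 − 0.318479²) = 1.05493
Time dilation: Δt = γτ₀ = 1.05493 × 776.8 s = 819.5 s

Δt ≈ 819.5 s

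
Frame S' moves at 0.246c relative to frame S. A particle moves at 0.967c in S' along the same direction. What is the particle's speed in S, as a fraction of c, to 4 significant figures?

u ≈ 0.9799c

Relativistic velocity addition: u = (u' + v)/(1 + u'v/c²)
= (0.967 + 0.246)/(1 + 0.967×0.246) = 1.213/1.23788 = 0.9799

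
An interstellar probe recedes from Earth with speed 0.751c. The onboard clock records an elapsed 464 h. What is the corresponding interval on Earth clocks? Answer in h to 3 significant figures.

γ = 1/√(1 − 0.751²) = 1.5145
Time dilation: Δt = γτ₀ = 1.5145 × 464 h = 703 h

Δt ≈ 703 h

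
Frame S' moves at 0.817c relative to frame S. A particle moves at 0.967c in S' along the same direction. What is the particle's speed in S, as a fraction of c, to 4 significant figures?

Relativistic velocity addition: u = (u' + v)/(1 + u'v/c²)
= (0.967 + 0.817)/(1 + 0.967×0.817) = 1.784/1.79004 = 0.9966

u ≈ 0.9966c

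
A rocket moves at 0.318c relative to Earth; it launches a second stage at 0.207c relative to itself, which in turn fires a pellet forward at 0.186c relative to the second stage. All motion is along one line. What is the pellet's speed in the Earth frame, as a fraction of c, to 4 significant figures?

u ≈ 0.6216c

Compose boost 2: (0.207 + 0.318)/(1 + 0.207×0.318) = 0.5250/1.06583 = 0.492576
Compose boost 3: (0.186 + 0.492576)/(1 + 0.186×0.492576) = 0.678576/1.09162 = 0.6216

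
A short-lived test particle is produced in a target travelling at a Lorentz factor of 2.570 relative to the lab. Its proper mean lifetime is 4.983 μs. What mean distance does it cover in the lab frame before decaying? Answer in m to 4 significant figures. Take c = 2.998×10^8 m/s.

β = √(1 − 1/γ²) = √(1 − 1/2.570²) = 0.921193
Dilated lifetime: Δt = γτ₀ = 2.570 × 4.983 μs = 12.8063 μs
d = vΔt = 0.921193c × 12.8063 μs = 2.76174×10^8 m/s × 1.28063×10^-5 s = 3537 m

d ≈ 3537 m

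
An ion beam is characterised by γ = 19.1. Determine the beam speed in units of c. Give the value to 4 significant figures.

β = √(1 − 1/γ²) = √(1 − 1/19.1²) = √(0.997259) = 0.9986

β ≈ 0.9986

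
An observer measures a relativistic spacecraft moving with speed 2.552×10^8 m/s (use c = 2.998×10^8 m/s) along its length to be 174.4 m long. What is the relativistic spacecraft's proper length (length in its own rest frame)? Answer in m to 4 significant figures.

L₀ ≈ 332.3 m

β = v/c = 2.552×10^8 / 2.998×10^8 = 0.851234
γ = 1/√(1 − 0.851234²) = 1.90554
L₀ = γL = 1.90554 × 174.4 = 332.3 m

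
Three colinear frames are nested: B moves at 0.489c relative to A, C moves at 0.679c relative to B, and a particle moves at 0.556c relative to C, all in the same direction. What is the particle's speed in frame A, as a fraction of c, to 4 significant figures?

u ≈ 0.9632c

Compose boost 2: (0.679 + 0.489)/(1 + 0.679×0.489) = 1.168/1.33203 = 0.876856
Compose boost 3: (0.556 + 0.876856)/(1 + 0.556×0.876856) = 1.43286/1.48753 = 0.9632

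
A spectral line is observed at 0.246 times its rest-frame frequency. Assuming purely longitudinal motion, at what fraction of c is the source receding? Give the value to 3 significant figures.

f_obs/f_src = √((1−β)/(1+β)) = 0.246  ⇒  (1−β)/(1+β) = 0.060516
β = |1 − D²|/(1 + D²) = |1 − 0.060516|/(1 + 0.060516) = 0.886

β ≈ 0.886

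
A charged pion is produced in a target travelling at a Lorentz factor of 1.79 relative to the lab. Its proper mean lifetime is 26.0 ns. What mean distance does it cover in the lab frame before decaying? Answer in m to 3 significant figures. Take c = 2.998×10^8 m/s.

d ≈ 11.6 m

β = √(1 − 1/γ²) = √(1 − 1/1.79²) = 0.82940
Dilated lifetime: Δt = γτ₀ = 1.79 × 26.0 ns = 46.540 ns
d = vΔt = 0.82940c × 46.540 ns = 2.4865×10^8 m/s × 4.6540×10^-8 s = 11.6 m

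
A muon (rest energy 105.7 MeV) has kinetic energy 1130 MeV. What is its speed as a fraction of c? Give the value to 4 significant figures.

β ≈ 0.9963

γ = 1 + K/(m₀c²) = 1 + 1130/105.7 = 11.6906
β = √(1 − 1/γ²) = 0.9963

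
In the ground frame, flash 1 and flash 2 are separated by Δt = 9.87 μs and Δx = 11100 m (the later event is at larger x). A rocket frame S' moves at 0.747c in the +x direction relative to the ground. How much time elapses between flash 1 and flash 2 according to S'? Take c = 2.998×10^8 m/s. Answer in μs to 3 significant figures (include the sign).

γ = 1/√(1 − 0.747²) = 1.5042
Δt' = γ(Δt − vΔx/c²) = 1.5042 × (9.87 μs − 0.747×11100 m / (2.998×10^8 m/s))
= 1.5042 × (-17.787 μs) = -26.8 μs

Δt' ≈ -26.8 μs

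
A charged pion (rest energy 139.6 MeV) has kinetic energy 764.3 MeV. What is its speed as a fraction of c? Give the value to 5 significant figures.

γ = 1 + K/(m₀c²) = 1 + 764.3/139.6 = 6.474928
β = √(1 − 1/γ²) = 0.98800

β ≈ 0.98800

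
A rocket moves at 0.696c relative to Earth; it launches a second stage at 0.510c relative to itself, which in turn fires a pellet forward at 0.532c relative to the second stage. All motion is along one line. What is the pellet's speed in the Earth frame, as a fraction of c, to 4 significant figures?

Compose boost 2: (0.510 + 0.696)/(1 + 0.510×0.696) = 1.206/1.35496 = 0.890063
Compose boost 3: (0.532 + 0.890063)/(1 + 0.532×0.890063) = 1.42206/1.47351 = 0.9651

u ≈ 0.9651c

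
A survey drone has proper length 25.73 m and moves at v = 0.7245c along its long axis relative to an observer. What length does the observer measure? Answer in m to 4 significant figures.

γ = 1/√(1 − 0.7245²) = 1.45080
Length contraction: L = L₀/γ = 25.73/1.45080 = 17.74 m

L ≈ 17.74 m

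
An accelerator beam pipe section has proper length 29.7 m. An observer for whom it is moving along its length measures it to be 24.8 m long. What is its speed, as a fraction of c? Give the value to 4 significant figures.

β ≈ 0.5502

γ = L₀/L = 29.7/24.8 = 1.19758
β = √(1 − 1/γ²) = 0.5502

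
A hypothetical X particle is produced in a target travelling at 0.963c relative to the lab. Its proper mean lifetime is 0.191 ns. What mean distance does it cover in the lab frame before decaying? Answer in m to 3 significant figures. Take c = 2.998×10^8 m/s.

d ≈ 0.205 m

γ = 1/√(1 − 0.963²) = 3.7106
Dilated lifetime: Δt = γτ₀ = 3.7106 × 0.191 ns = 0.70872 ns
d = vΔt = 0.963c × 0.70872 ns = 2.8871×10^8 m/s × 7.0872×10^-10 s = 0.205 m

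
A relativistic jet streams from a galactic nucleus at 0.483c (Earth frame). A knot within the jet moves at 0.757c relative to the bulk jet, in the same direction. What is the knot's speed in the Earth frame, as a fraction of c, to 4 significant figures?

u ≈ 0.9080c

Relativistic velocity addition: u = (u' + v)/(1 + u'v/c²)
= (0.757 + 0.483)/(1 + 0.757×0.483) = 1.240/1.36563 = 0.9080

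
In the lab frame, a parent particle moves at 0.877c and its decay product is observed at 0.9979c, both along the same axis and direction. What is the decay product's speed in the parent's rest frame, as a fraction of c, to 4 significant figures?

Inverse velocity addition: u' = (u − v)/(1 − uv/c²)
= (0.9979 − 0.877)/(1 − 0.9979×0.877) = 0.1209/0.124842 = 0.9684

u' ≈ 0.9684c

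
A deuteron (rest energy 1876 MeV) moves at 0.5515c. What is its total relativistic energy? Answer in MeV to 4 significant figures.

E ≈ 2249 MeV

γ = 1/√(1 − 0.5515²) = 1.19879
E = γm₀c² = 1.19879 × 1876 MeV = 2249 MeV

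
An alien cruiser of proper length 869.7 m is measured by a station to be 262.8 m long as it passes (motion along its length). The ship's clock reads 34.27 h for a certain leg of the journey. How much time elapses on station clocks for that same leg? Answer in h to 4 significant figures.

Δt ≈ 113.4 h

Length contraction ⇒ γ = L₀/L = 869.7/262.8 = 3.30936
Time dilation: Δt = γτ₀ = 3.30936 × 34.27 h = 113.4 h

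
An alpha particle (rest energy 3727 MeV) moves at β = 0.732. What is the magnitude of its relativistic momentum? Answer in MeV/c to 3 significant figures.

p ≈ 4000 MeV/c

γ = 1/√(1 − 0.732²) = 1.4678
p = γβm₀c = 1.4678 × 0.732 × 3727 MeV/c = 4000 MeV/c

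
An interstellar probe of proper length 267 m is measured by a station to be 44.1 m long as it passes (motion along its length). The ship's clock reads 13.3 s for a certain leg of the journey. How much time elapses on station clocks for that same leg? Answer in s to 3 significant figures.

Length contraction ⇒ γ = L₀/L = 267/44.1 = 6.0544
Time dilation: Δt = γτ₀ = 6.0544 × 13.3 s = 80.5 s

Δt ≈ 80.5 s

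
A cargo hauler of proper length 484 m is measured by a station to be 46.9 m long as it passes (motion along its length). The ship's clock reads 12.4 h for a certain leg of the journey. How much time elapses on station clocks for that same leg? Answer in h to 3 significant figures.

Δt ≈ 128 h

Length contraction ⇒ γ = L₀/L = 484/46.9 = 10.320
Time dilation: Δt = γτ₀ = 10.320 × 12.4 h = 128 h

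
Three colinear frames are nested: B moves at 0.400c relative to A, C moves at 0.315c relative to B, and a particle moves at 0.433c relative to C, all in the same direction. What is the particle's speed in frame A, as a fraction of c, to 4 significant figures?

Compose boost 2: (0.315 + 0.400)/(1 + 0.315×0.400) = 0.7150/1.12600 = 0.634991
Compose boost 3: (0.433 + 0.634991)/(1 + 0.433×0.634991) = 1.06799/1.27495 = 0.8377

u ≈ 0.8377c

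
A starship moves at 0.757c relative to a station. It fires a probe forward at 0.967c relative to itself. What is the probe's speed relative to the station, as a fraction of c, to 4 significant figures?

u ≈ 0.9954c

Relativistic velocity addition: u = (u' + v)/(1 + u'v/c²)
= (0.967 + 0.757)/(1 + 0.967×0.757) = 1.724/1.73202 = 0.9954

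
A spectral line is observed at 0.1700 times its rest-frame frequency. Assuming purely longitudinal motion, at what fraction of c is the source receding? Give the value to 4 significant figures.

f_obs/f_src = √((1−β)/(1+β)) = 0.1700  ⇒  (1−β)/(1+β) = 0.0289000
β = |1 − D²|/(1 + D²) = |1 − 0.0289000|/(1 + 0.0289000) = 0.9438

β ≈ 0.9438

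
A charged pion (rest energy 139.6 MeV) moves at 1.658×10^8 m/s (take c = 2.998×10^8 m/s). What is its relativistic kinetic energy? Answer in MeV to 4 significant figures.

β = v/c = 1.658×10^8 / 2.998×10^8 = 0.553035
γ = 1/√(1 − 0.553035²) = 1.20025
K = (γ − 1)m₀c² = (1.20025 − 1) × 139.6 MeV = 0.200253 × 139.6 MeV = 27.96 MeV

K ≈ 27.96 MeV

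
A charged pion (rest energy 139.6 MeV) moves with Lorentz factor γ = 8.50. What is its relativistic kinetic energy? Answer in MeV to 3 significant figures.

γ = 8.50 (given)
K = (γ − 1)m₀c² = (8.50 − 1) × 139.6 MeV = 7.5000 × 139.6 MeV = 1050 MeV

K ≈ 1050 MeV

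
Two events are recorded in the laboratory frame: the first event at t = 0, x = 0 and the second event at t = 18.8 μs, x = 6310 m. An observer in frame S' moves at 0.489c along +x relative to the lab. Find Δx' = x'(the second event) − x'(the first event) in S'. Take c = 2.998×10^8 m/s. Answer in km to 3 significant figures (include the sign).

γ = 1/√(1 − 0.489²) = 1.1464
Δx' = γ(Δx − vΔt) = 1.1464 × (6310 m − 0.489×(2.998×10^8 m/s)×18.8×10^-6 s)
= 1.1464 × (3553.9 m) = 4.07 km

Δx' ≈ 4.07 km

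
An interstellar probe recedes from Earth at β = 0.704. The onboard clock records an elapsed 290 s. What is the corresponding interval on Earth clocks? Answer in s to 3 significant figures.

γ = 1/√(1 − 0.704²) = 1.4081
Time dilation: Δt = γτ₀ = 1.4081 × 290 s = 408 s

Δt ≈ 408 s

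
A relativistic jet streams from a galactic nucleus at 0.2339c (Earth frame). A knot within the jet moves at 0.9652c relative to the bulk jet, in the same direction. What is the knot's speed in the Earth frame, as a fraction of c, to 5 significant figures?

u ≈ 0.97825c

Relativistic velocity addition: u = (u' + v)/(1 + u'v/c²)
= (0.9652 + 0.2339)/(1 + 0.9652×0.2339) = 1.1991/1.225760 = 0.97825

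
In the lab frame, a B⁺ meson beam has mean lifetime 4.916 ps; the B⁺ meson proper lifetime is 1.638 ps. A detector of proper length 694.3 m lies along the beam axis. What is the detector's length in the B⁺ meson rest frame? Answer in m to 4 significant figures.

L ≈ 231.3 m

Time dilation ⇒ γ = Δt/τ₀ = 4.916/1.638 = 3.00122
Length contraction: L = L₀/γ = 694.3/3.00122 = 231.3 m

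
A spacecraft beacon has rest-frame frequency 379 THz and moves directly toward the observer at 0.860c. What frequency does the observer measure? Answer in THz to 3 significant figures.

f_obs ≈ 1380 THz

Relativistic Doppler: f_obs = f_src √((1+β)/(1−β))
= 379 × √(1.8600/0.14000) = 379 × 3.6450 = 1380 THz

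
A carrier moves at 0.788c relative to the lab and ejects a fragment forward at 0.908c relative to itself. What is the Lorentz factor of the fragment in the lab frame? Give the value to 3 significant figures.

u_lab = (0.908 + 0.788)/(1 + 0.908×0.788) = 1.696/1.71550 = 0.988631
γ = 1/√(1 − 0.988631²) = 6.65

γ ≈ 6.65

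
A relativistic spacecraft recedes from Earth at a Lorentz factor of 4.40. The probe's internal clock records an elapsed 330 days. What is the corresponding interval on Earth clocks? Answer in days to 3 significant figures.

γ = 4.40 (given)
Time dilation: Δt = γτ₀ = 4.40 × 330 days = 1450 days

Δt ≈ 1450 days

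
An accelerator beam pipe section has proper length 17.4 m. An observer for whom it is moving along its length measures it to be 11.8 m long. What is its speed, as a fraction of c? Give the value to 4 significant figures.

γ = L₀/L = 17.4/11.8 = 1.47458
β = √(1 − 1/γ²) = 0.7349

β ≈ 0.7349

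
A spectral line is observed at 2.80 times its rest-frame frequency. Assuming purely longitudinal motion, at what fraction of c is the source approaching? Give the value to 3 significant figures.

β ≈ 0.774

f_obs/f_src = √((1+β)/(1−β)) = 2.80  ⇒  (1+β)/(1−β) = 7.8400
β = |1 − D²|/(1 + D²) = |1 − 7.8400|/(1 + 7.8400) = 0.774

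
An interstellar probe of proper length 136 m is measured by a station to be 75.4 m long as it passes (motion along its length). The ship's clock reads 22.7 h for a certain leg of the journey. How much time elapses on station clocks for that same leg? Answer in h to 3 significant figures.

Length contraction ⇒ γ = L₀/L = 136/75.4 = 1.8037
Time dilation: Δt = γτ₀ = 1.8037 × 22.7 h = 40.9 h

Δt ≈ 40.9 h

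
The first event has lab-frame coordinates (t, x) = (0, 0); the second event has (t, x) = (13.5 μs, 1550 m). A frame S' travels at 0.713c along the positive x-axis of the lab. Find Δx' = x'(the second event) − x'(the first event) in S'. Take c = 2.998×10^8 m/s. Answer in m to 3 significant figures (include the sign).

γ = 1/√(1 − 0.713²) = 1.4262
Δx' = γ(Δx − vΔt) = 1.4262 × (1550 m − 0.713×(2.998×10^8 m/s)×13.5×10^-6 s)
= 1.4262 × (-1335.7 m) = -1910 m

Δx' ≈ -1910 m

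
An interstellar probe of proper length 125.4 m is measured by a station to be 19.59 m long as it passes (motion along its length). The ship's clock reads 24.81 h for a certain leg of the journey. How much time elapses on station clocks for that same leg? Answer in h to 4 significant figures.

Length contraction ⇒ γ = L₀/L = 125.4/19.59 = 6.40123
Time dilation: Δt = γτ₀ = 6.40123 × 24.81 h = 158.8 h

Δt ≈ 158.8 h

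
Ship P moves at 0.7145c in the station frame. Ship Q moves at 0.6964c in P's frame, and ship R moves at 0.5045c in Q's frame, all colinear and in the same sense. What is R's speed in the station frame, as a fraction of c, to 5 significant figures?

Compose boost 2: (0.6964 + 0.7145)/(1 + 0.6964×0.7145) = 1.4109/1.497578 = 0.9421213
Compose boost 3: (0.5045 + 0.9421213)/(1 + 0.5045×0.9421213) = 1.446621/1.475300 = 0.98056

u ≈ 0.98056c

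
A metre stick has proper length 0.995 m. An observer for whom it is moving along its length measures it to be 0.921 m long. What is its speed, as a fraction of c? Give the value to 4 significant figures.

β ≈ 0.3784

γ = L₀/L = 0.995/0.921 = 1.08035
β = √(1 − 1/γ²) = 0.3784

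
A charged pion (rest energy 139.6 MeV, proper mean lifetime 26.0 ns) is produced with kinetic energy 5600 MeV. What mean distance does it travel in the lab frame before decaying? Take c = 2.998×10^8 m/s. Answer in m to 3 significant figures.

γ = 1 + K/(m₀c²) = 1 + 5600/139.6 = 41.115
β = √(1 − 1/γ²) = 0.99970
Dilated lifetime: γτ₀ = 41.115 × 26.0 ns = 1069.0 ns
d = βc·γτ₀ = 0.99970 × (2.998×10^8 m/s) × 1.0690×10^-6 s = 320 m

d ≈ 320 m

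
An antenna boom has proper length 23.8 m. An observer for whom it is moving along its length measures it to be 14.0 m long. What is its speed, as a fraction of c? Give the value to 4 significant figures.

β ≈ 0.8087

γ = L₀/L = 23.8/14.0 = 1.70000
β = √(1 − 1/γ²) = 0.8087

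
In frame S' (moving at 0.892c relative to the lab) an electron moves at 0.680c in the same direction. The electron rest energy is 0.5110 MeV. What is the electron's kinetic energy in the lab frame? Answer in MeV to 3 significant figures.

u_lab = (0.680 + 0.892)/(1 + 0.680×0.892) = 0.978488
γ = 1/√(1 − 0.978488²) = 4.8472
K = (γ − 1)m₀c² = (4.8472 − 1) × 0.5110 = 3.8472 × 0.5110 = 1.97 MeV

K ≈ 1.97 MeV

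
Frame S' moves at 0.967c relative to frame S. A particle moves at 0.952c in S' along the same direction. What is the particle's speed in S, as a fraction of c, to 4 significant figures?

u ≈ 0.9992c

Relativistic velocity addition: u = (u' + v)/(1 + u'v/c²)
= (0.952 + 0.967)/(1 + 0.952×0.967) = 1.919/1.92058 = 0.9992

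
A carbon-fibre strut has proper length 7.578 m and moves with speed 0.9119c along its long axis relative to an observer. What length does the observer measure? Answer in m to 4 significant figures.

L ≈ 3.110 m

γ = 1/√(1 − 0.9119²) = 2.43657
Length contraction: L = L₀/γ = 7.578/2.43657 = 3.110 m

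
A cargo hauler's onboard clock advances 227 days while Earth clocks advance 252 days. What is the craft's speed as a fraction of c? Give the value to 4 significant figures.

β ≈ 0.4342

γ = Δt/τ₀ = 252/227 = 1.11013
β = √(1 − 1/γ²) = √(1 − 1/1.11013²) = 0.4342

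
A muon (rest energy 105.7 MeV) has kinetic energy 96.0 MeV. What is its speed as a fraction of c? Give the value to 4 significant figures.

γ = 1 + K/(m₀c²) = 1 + 96.0/105.7 = 1.90823
β = √(1 − 1/γ²) = 0.8517

β ≈ 0.8517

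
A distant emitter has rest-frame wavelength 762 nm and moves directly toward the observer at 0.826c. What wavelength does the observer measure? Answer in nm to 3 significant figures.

Relativistic Doppler: λ_obs = λ_src √((1−β)/(1+β))
= 762 × √(0.17400/1.8260) = 762 × 0.30869 = 235 nm

λ_obs ≈ 235 nm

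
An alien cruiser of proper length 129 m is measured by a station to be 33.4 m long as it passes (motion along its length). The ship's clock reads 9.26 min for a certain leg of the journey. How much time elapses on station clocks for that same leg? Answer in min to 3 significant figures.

Δt ≈ 35.8 min

Length contraction ⇒ γ = L₀/L = 129/33.4 = 3.8623
Time dilation: Δt = γτ₀ = 3.8623 × 9.26 min = 35.8 min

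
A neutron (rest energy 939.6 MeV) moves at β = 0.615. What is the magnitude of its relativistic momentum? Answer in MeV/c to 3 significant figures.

p ≈ 733 MeV/c

γ = 1/√(1 − 0.615²) = 1.2682
p = γβm₀c = 1.2682 × 0.615 × 939.6 MeV/c = 733 MeV/c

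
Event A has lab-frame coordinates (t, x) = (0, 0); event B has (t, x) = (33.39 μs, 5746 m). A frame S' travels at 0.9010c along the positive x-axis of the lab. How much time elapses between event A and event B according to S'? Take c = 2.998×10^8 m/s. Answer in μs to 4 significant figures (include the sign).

Δt' ≈ 37.16 μs

γ = 1/√(1 − 0.9010²) = 2.30511
Δt' = γ(Δt − vΔx/c²) = 2.30511 × (33.39 μs − 0.9010×5746 m / (2.998×10^8 m/s))
= 2.30511 × (16.1213 μs) = 37.16 μs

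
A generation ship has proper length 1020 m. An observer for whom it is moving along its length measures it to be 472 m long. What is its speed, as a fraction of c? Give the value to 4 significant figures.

β ≈ 0.8865

γ = L₀/L = 1020/472 = 2.16102
β = √(1 − 1/γ²) = 0.8865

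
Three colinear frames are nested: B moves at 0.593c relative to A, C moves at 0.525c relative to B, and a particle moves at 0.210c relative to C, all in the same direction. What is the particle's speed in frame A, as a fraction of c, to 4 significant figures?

Compose boost 2: (0.525 + 0.593)/(1 + 0.525×0.593) = 1.118/1.31133 = 0.852573
Compose boost 3: (0.210 + 0.852573)/(1 + 0.210×0.852573) = 1.06257/1.17904 = 0.9012

u ≈ 0.9012c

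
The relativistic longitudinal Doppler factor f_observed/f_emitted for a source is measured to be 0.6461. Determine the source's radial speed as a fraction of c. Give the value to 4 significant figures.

f_obs/f_src = √((1−β)/(1+β)) = 0.6461  ⇒  (1−β)/(1+β) = 0.417445
β = |1 − D²|/(1 + D²) = |1 − 0.417445|/(1 + 0.417445) = 0.4110

β ≈ 0.4110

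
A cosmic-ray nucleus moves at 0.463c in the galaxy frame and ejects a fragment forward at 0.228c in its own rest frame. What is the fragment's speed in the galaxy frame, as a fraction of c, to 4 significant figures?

u ≈ 0.6250c

Compose boost 2: (0.228 + 0.463)/(1 + 0.228×0.463) = 0.6910/1.10556 = 0.6250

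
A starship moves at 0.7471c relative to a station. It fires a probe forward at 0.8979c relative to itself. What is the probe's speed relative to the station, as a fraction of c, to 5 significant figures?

Relativistic velocity addition: u = (u' + v)/(1 + u'v/c²)
= (0.8979 + 0.7471)/(1 + 0.8979×0.7471) = 1.6450/1.670821 = 0.98455

u ≈ 0.98455c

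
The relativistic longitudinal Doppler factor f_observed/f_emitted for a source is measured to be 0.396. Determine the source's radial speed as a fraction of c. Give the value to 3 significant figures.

f_obs/f_src = √((1−β)/(1+β)) = 0.396  ⇒  (1−β)/(1+β) = 0.15682
β = |1 − D²|/(1 + D²) = |1 − 0.15682|/(1 + 0.15682) = 0.729

β ≈ 0.729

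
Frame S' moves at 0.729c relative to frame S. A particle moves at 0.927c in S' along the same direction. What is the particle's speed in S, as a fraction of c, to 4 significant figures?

u ≈ 0.9882c

Relativistic velocity addition: u = (u' + v)/(1 + u'v/c²)
= (0.927 + 0.729)/(1 + 0.927×0.729) = 1.656/1.67578 = 0.9882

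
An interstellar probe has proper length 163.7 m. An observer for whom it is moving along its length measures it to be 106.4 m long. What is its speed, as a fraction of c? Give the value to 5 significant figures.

γ = L₀/L = 163.7/106.4 = 1.538534
β = √(1 − 1/γ²) = 0.75996

β ≈ 0.75996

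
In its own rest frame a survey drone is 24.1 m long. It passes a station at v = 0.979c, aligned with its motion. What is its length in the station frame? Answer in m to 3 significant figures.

γ = 1/√(1 − 0.979²) = 4.9053
Length contraction: L = L₀/γ = 24.1/4.9053 = 4.91 m

L ≈ 4.91 m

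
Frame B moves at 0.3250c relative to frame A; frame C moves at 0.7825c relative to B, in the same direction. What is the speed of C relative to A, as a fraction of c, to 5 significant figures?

u ≈ 0.88295c

Compose boost 2: (0.7825 + 0.3250)/(1 + 0.7825×0.3250) = 1.1075/1.254312 = 0.88295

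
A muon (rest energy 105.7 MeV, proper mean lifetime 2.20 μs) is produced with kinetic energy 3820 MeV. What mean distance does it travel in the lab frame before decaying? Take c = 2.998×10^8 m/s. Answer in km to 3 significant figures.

d ≈ 24.5 km

γ = 1 + K/(m₀c²) = 1 + 3820/105.7 = 37.140
β = √(1 − 1/γ²) = 0.99964
Dilated lifetime: γτ₀ = 37.140 × 2.20 μs = 81.708 μs
d = βc·γτ₀ = 0.99964 × (2.998×10^8 m/s) × 8.1708×10^-5 s = 24.5 km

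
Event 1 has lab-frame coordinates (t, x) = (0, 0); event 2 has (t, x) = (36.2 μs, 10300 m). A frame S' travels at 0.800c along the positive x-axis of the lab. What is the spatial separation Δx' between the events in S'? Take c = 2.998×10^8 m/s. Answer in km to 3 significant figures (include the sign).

γ = 1/√(1 − 0.800²) = 1.6667
Δx' = γ(Δx − vΔt) = 1.6667 × (10300 m − 0.800×(2.998×10^8 m/s)×36.2×10^-6 s)
= 1.6667 × (1617.8 m) = 2.70 km

Δx' ≈ 2.70 km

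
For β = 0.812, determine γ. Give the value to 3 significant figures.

γ ≈ 1.71

γ = 1/√(1 − β²) = 1/√(1 − 0.812²) = 1/√(0.34066) = 1.71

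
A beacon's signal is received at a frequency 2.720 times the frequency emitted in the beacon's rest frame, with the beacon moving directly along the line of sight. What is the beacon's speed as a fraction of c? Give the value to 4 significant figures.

f_obs/f_src = √((1+β)/(1−β)) = 2.720  ⇒  (1+β)/(1−β) = 7.39840
β = |1 − D²|/(1 + D²) = |1 − 7.39840|/(1 + 7.39840) = 0.7619

β ≈ 0.7619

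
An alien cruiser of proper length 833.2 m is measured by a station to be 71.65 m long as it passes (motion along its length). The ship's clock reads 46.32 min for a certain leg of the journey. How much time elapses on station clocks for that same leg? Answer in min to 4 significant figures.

Δt ≈ 538.6 min

Length contraction ⇒ γ = L₀/L = 833.2/71.65 = 11.6288
Time dilation: Δt = γτ₀ = 11.6288 × 46.32 min = 538.6 min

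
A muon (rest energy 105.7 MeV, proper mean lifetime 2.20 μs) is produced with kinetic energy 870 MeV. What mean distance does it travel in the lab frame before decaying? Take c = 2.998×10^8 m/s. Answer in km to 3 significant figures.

d ≈ 6.05 km

γ = 1 + K/(m₀c²) = 1 + 870/105.7 = 9.2308
β = √(1 − 1/γ²) = 0.99411
Dilated lifetime: γτ₀ = 9.2308 × 2.20 μs = 20.308 μs
d = βc·γτ₀ = 0.99411 × (2.998×10^8 m/s) × 2.0308×10^-5 s = 6.05 km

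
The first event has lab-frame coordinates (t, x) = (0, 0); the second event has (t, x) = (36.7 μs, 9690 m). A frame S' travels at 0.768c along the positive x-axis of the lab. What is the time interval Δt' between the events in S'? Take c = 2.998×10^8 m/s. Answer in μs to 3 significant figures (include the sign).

Δt' ≈ 18.5 μs

γ = 1/√(1 − 0.768²) = 1.5614
Δt' = γ(Δt − vΔx/c²) = 1.5614 × (36.7 μs − 0.768×9690 m / (2.998×10^8 m/s))
= 1.5614 × (11.877 μs) = 18.5 μs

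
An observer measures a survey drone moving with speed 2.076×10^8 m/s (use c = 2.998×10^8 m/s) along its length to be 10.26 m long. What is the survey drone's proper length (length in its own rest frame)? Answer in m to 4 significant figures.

β = v/c = 2.076×10^8 / 2.998×10^8 = 0.692462
γ = 1/√(1 − 0.692462²) = 1.38609
L₀ = γL = 1.38609 × 10.26 = 14.22 m

L₀ ≈ 14.22 m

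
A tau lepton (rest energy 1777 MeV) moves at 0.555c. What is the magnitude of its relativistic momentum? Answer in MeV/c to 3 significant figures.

γ = 1/√(1 − 0.555²) = 1.2021
p = γβm₀c = 1.2021 × 0.555 × 1777 MeV/c = 1190 MeV/c

p ≈ 1190 MeV/c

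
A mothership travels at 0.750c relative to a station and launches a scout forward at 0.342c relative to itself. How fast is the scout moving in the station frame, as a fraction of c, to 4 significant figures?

u ≈ 0.8691c

Compose boost 2: (0.342 + 0.750)/(1 + 0.342×0.750) = 1.092/1.25650 = 0.8691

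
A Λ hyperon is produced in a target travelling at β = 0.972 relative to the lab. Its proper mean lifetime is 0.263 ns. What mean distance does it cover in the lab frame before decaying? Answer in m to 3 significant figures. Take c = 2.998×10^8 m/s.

γ = 1/√(1 − 0.972²) = 4.2557
Dilated lifetime: Δt = γτ₀ = 4.2557 × 0.263 ns = 1.1192 ns
d = vΔt = 0.972c × 1.1192 ns = 2.9141×10^8 m/s × 1.1192×10^-9 s = 0.326 m

d ≈ 0.326 m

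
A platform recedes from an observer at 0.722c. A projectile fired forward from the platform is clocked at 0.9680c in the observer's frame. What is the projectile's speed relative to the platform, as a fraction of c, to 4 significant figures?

u' ≈ 0.8170c

Inverse velocity addition: u' = (u − v)/(1 − uv/c²)
= (0.9680 − 0.722)/(1 − 0.9680×0.722) = 0.2460/0.301104 = 0.8170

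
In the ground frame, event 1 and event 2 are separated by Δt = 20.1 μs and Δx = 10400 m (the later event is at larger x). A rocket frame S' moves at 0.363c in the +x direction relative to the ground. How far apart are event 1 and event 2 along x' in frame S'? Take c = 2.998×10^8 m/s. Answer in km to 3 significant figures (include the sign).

Δx' ≈ 8.81 km

γ = 1/√(1 − 0.363²) = 1.0732
Δx' = γ(Δx − vΔt) = 1.0732 × (10400 m − 0.363×(2.998×10^8 m/s)×20.1×10^-6 s)
= 1.0732 × (8212.6 m) = 8.81 km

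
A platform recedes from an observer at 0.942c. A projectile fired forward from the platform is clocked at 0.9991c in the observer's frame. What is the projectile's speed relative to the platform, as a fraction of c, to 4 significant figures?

u' ≈ 0.9703c

Inverse velocity addition: u' = (u − v)/(1 − uv/c²)
= (0.9991 − 0.942)/(1 − 0.9991×0.942) = 0.05710/0.0588478 = 0.9703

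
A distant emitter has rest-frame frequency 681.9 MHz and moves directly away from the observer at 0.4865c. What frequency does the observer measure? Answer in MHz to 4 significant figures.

f_obs ≈ 400.8 MHz

Relativistic Doppler: f_obs = f_src √((1−β)/(1+β))
= 681.9 × √(0.513500/1.48650) = 681.9 × 0.587743 = 400.8 MHz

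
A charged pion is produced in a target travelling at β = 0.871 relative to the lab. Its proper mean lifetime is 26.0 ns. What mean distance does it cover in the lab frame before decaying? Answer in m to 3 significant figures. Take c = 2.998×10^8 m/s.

d ≈ 13.8 m

γ = 1/√(1 − 0.871²) = 2.0355
Dilated lifetime: Δt = γτ₀ = 2.0355 × 26.0 ns = 52.923 ns
d = vΔt = 0.871c × 52.923 ns = 2.6113×10^8 m/s × 5.2923×10^-8 s = 13.8 m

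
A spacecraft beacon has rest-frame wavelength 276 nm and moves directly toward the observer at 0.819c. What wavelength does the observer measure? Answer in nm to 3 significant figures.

Relativistic Doppler: λ_obs = λ_src √((1−β)/(1+β))
= 276 × √(0.18100/1.8190) = 276 × 0.31544 = 87.1 nm

λ_obs ≈ 87.1 nm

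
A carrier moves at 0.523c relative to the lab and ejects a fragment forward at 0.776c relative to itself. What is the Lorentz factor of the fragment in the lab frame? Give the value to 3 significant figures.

γ ≈ 2.62

u_lab = (0.776 + 0.523)/(1 + 0.776×0.523) = 1.299/1.40585 = 0.923997
γ = 1/√(1 − 0.923997²) = 2.62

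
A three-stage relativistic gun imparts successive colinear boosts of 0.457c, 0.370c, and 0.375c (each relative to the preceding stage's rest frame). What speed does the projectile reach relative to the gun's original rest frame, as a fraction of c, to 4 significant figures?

u ≈ 0.8555c

Compose boost 2: (0.370 + 0.457)/(1 + 0.370×0.457) = 0.8270/1.16909 = 0.707388
Compose boost 3: (0.375 + 0.707388)/(1 + 0.375×0.707388) = 1.08239/1.26527 = 0.8555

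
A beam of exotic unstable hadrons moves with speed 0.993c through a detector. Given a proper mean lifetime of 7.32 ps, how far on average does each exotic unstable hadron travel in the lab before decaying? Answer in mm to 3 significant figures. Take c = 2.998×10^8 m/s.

γ = 1/√(1 − 0.993²) = 8.4664
Dilated lifetime: Δt = γτ₀ = 8.4664 × 7.32 ps = 61.974 ps
d = vΔt = 0.993c × 61.974 ps = 2.9770×10^8 m/s × 6.1974×10^-11 s = 18.4 mm

d ≈ 18.4 mm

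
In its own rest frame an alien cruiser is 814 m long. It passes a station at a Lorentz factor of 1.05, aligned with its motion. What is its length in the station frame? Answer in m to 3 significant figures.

L ≈ 775 m

γ = 1.05 (given)
Length contraction: L = L₀/γ = 814/1.05 = 775 m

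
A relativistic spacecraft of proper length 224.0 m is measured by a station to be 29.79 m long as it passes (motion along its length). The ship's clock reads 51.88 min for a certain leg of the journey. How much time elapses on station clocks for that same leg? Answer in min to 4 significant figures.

Length contraction ⇒ γ = L₀/L = 224.0/29.79 = 7.51930
Time dilation: Δt = γτ₀ = 7.51930 × 51.88 min = 390.1 min

Δt ≈ 390.1 min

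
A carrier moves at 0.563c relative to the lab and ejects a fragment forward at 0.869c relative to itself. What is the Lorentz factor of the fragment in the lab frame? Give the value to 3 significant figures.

γ ≈ 3.64

u_lab = (0.869 + 0.563)/(1 + 0.869×0.563) = 1.432/1.48925 = 0.961560
γ = 1/√(1 − 0.961560²) = 3.64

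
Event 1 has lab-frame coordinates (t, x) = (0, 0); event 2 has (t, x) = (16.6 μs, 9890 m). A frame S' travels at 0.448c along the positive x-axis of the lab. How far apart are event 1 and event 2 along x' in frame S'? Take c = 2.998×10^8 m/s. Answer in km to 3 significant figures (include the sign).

Δx' ≈ 8.57 km

γ = 1/√(1 − 0.448²) = 1.1185
Δx' = γ(Δx − vΔt) = 1.1185 × (9890 m − 0.448×(2.998×10^8 m/s)×16.6×10^-6 s)
= 1.1185 × (7660.4 m) = 8.57 km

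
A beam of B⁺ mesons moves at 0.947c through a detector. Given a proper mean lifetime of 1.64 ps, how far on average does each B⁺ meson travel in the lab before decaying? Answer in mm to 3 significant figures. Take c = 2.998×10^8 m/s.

γ = 1/√(1 − 0.947²) = 3.1130
Dilated lifetime: Δt = γτ₀ = 3.1130 × 1.64 ps = 5.1053 ps
d = vΔt = 0.947c × 5.1053 ps = 2.8391×10^8 m/s × 5.1053×10^-12 s = 1.45 mm

d ≈ 1.45 mm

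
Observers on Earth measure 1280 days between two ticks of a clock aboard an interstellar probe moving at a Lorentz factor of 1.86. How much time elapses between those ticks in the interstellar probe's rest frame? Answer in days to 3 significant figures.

τ₀ ≈ 688 days

γ = 1.86 (given)
Proper time: τ₀ = Δt/γ = 1280/1.86 = 688 days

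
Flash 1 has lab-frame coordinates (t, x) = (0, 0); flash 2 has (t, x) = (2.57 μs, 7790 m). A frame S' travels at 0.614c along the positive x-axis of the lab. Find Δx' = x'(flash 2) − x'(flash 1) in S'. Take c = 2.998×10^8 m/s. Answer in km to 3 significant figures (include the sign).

γ = 1/√(1 − 0.614²) = 1.2669
Δx' = γ(Δx − vΔt) = 1.2669 × (7790 m − 0.614×(2.998×10^8 m/s)×2.57×10^-6 s)
= 1.2669 × (7316.9 m) = 9.27 km

Δx' ≈ 9.27 km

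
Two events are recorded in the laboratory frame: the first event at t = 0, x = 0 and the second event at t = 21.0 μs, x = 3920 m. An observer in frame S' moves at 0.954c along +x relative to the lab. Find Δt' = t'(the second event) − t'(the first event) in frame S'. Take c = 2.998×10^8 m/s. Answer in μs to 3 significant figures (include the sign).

Δt' ≈ 28.4 μs

γ = 1/√(1 − 0.954²) = 3.3355
Δt' = γ(Δt − vΔx/c²) = 3.3355 × (21.0 μs − 0.954×3920 m / (2.998×10^8 m/s))
= 3.3355 × (8.5261 μs) = 28.4 μs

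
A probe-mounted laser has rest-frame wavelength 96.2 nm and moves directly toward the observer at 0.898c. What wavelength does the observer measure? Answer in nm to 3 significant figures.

Relativistic Doppler: λ_obs = λ_src √((1−β)/(1+β))
= 96.2 × √(0.10200/1.8980) = 96.2 × 0.23182 = 22.3 nm

λ_obs ≈ 22.3 nm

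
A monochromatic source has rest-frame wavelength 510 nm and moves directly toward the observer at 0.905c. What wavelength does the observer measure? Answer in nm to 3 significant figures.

Relativistic Doppler: λ_obs = λ_src √((1−β)/(1+β))
= 510 × √(0.095000/1.9050) = 510 × 0.22331 = 114 nm

λ_obs ≈ 114 nm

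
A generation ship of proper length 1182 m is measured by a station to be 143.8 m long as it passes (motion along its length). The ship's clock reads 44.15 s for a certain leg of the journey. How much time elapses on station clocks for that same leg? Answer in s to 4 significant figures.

Δt ≈ 362.9 s

Length contraction ⇒ γ = L₀/L = 1182/143.8 = 8.21975
Time dilation: Δt = γτ₀ = 8.21975 × 44.15 s = 362.9 s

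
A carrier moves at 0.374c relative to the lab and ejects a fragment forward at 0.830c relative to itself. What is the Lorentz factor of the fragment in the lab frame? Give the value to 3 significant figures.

u_lab = (0.830 + 0.374)/(1 + 0.830×0.374) = 1.204/1.31042 = 0.918789
γ = 1/√(1 − 0.918789²) = 2.53

γ ≈ 2.53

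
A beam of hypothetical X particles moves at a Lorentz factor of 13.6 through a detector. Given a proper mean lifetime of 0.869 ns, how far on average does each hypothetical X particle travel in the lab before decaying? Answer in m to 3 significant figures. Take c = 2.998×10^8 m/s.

d ≈ 3.53 m

β = √(1 − 1/γ²) = √(1 − 1/13.6²) = 0.99729
Dilated lifetime: Δt = γτ₀ = 13.6 × 0.869 ns = 11.818 ns
d = vΔt = 0.99729c × 11.818 ns = 2.9899×10^8 m/s × 1.1818×10^-8 s = 3.53 m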